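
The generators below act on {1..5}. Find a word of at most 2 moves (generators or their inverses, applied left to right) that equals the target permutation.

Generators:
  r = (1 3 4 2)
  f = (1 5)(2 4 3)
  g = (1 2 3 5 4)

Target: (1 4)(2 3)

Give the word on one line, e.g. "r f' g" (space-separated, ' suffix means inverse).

r' r'

  after r': (1 2 4 3)
  after r': (1 4)(2 3)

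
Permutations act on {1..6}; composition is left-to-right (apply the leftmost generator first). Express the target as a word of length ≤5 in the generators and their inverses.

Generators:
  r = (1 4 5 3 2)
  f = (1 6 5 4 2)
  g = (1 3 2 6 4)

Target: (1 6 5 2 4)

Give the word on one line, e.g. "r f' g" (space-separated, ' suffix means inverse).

  after f': (1 2 4 5 6)
  after g': (1 3)(2 6 4 5)
  after r': (1 5 3 2 6)
  after g': (1 5)(4 6)
  after f': (1 6 5 2 4)

f' g' r' g' f'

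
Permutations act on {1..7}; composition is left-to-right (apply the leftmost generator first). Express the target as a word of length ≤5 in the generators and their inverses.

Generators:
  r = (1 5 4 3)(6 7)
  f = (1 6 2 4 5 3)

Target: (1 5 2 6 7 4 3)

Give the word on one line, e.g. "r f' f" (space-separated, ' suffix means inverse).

  after r': (1 3 4 5)(6 7)
  after f: (2 4 3 5 6 7)
  after r: (1 5 7 2 3 4)
  after r: (1 4 5 6 7 2)
  after f: (1 5 2 6 7 4 3)

r' f r r f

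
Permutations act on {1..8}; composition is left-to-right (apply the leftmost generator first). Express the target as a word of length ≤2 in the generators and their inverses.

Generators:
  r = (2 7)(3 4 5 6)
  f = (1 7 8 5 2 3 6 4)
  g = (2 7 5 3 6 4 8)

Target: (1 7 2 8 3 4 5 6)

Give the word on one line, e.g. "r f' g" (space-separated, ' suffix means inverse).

  after g: (2 7 5 3 6 4 8)
  after f: (1 7 2 8 3 4 5 6)

g f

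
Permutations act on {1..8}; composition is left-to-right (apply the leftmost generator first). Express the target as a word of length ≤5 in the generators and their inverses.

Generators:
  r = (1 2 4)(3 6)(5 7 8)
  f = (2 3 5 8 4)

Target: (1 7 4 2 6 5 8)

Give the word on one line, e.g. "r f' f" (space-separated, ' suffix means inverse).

r f f r

  after r: (1 2 4)(3 6)(5 7 8)
  after f: (1 3 6 5 7 4)
  after f: (1 5 7 2 3 6 8 4)
  after r: (1 7 4 2 6 5 8)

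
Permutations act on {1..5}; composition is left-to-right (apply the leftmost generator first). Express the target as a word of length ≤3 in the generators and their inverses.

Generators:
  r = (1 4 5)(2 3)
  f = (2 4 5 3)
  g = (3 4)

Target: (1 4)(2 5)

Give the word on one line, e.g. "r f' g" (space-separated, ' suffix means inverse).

f r

  after f: (2 4 5 3)
  after r: (1 4)(2 5)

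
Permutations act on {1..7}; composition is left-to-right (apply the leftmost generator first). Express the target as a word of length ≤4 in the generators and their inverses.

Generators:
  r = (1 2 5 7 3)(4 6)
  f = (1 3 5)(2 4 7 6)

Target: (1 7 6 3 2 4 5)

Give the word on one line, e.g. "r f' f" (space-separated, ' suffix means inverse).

  after f': (1 5 3)(2 6 7 4)
  after r: (1 7 6 3 2 4 5)

f' r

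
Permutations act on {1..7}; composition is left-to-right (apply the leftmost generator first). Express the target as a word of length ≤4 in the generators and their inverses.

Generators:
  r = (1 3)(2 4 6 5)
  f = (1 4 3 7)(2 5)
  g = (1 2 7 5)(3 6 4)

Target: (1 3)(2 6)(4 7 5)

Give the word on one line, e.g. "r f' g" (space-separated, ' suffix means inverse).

  after f': (1 7 3 4)(2 5)
  after f': (1 3)(4 7)
  after r': (2 5 6 4 7)
  after r': (1 3)(2 6)(4 7 5)

f' f' r' r'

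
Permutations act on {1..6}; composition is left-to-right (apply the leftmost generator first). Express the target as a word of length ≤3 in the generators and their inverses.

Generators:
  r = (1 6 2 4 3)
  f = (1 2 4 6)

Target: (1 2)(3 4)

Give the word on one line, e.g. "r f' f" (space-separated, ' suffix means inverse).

  after f': (1 6 4 2)
  after f': (1 4)(2 6)
  after r': (1 2)(3 4)

f' f' r'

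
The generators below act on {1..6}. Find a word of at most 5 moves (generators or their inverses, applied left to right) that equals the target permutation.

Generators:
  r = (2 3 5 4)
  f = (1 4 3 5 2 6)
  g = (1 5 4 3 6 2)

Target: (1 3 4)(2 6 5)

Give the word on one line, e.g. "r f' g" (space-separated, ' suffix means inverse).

f f r f'

  after f: (1 4 3 5 2 6)
  after f: (1 3 2)(4 5 6)
  after r: (1 5 6 2)
  after f': (1 3 4)(2 6 5)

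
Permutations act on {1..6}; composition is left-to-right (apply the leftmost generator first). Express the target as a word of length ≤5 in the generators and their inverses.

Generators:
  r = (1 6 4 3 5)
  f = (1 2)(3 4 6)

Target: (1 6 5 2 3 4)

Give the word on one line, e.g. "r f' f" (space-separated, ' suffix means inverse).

  after r: (1 6 4 3 5)
  after f: (1 3 5 2)
  after r': (1 4 6)(2 5)
  after r': (1 6 5 2 3 4)

r f r' r'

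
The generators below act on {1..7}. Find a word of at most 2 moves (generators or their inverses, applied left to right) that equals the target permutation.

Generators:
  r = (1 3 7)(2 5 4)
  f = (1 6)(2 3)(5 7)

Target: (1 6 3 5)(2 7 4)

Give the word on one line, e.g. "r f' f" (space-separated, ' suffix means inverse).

f' r

  after f': (1 6)(2 3)(5 7)
  after r: (1 6 3 5)(2 7 4)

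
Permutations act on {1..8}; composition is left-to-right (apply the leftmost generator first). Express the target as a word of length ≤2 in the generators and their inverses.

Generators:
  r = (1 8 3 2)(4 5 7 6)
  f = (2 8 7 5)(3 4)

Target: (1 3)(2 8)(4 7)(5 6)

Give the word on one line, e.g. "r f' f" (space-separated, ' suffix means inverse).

  after r': (1 2 3 8)(4 6 7 5)
  after r': (1 3)(2 8)(4 7)(5 6)

r' r'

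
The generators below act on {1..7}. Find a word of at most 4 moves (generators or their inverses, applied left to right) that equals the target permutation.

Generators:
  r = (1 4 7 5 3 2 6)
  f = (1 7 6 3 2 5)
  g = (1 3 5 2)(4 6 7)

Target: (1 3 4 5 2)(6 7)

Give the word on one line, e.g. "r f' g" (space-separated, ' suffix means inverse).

g f r f

  after g: (1 3 5 2)(4 6 7)
  after f: (1 2 7 4 3)
  after r: (1 6)(2 5 3 4)
  after f: (1 3 4 5 2)(6 7)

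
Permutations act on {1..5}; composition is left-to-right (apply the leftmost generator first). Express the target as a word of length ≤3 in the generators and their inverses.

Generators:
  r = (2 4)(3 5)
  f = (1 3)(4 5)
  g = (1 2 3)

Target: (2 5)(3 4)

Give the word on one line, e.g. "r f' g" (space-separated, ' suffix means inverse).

g' f' r'

  after g': (1 3 2)
  after f': (2 3)(4 5)
  after r': (2 5)(3 4)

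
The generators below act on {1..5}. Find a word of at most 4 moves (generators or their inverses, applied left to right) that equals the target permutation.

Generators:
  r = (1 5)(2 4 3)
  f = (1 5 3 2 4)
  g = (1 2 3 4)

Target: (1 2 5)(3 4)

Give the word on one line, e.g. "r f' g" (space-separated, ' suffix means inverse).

r' r' g' f'

  after r': (1 5)(2 3 4)
  after r': (2 4 3)
  after g': (1 4 2 3)
  after f': (1 2 5)(3 4)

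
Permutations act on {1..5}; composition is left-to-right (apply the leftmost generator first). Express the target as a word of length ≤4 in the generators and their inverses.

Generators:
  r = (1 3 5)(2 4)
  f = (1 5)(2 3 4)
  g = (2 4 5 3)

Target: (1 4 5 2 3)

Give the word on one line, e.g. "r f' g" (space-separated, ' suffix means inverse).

  after g': (2 3 5 4)
  after f: (1 5 2 4 3)
  after r': (1 3 5 4)
  after f: (1 4 5 2 3)

g' f r' f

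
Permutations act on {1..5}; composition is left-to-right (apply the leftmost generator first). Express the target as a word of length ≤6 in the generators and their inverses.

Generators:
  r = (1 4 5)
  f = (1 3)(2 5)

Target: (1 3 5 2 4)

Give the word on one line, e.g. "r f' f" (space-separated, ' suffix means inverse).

f' r' f f

  after f': (1 3)(2 5)
  after r': (1 3 5 2 4)
  after f: (2 4 3)
  after f: (1 3 5 2 4)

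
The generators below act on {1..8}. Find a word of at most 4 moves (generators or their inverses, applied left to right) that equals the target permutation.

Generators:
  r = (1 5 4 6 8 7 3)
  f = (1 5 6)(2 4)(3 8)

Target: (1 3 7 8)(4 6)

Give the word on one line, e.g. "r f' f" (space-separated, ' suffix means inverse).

  after r': (1 3 7 8 6 4 5)
  after f': (1 8 5 6 2 4)(3 7)
  after f': (1 3 7 8)(4 6)

r' f' f'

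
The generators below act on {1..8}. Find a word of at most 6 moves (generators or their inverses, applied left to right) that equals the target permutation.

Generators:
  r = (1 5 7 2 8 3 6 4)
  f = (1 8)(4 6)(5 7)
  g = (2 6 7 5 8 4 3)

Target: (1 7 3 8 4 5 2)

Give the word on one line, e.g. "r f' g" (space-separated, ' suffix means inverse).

g' f g' r

  after g': (2 3 4 8 5 7 6)
  after f: (1 8 7 4)(2 3 6)
  after g': (1 5 7 8 6 3 2 4)
  after r: (1 7 3 8 4 5 2)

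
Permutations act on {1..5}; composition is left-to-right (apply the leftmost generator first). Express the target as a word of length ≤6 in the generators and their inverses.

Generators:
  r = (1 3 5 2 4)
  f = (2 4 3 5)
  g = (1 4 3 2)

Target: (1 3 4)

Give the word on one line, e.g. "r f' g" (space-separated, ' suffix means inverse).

  after r': (1 4 2 5 3)
  after f: (1 3)
  after f: (1 5 2 4 3)
  after r': (1 3 4)

r' f f r'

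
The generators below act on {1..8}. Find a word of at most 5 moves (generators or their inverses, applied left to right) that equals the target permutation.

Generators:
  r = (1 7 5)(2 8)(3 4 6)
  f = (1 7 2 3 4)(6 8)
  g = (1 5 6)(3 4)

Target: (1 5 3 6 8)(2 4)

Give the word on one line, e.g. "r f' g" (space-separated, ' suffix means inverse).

r f' r'

  after r: (1 7 5)(2 8)(3 4 6)
  after f': (2 6)(4 8 7 5)
  after r': (1 5 3 6 8)(2 4)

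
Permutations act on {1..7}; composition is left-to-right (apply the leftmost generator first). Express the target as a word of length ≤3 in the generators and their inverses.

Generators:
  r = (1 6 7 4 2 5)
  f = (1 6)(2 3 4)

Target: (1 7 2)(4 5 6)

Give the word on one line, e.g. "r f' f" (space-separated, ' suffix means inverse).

  after r: (1 6 7 4 2 5)
  after r: (1 7 2)(4 5 6)

r r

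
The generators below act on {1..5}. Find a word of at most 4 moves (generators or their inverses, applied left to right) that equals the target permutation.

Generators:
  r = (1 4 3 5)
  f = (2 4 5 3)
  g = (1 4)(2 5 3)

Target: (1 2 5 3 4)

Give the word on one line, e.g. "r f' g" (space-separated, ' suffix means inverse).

  after r': (1 5 3 4)
  after r': (1 3)(4 5)
  after f': (1 5 2 3)
  after g': (1 2 5 3 4)

r' r' f' g'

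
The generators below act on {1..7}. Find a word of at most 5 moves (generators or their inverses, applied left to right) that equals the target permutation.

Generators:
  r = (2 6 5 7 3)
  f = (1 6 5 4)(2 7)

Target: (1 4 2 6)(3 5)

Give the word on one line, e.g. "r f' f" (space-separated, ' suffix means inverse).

f' r' r'

  after f': (1 4 5 6)(2 7)
  after r': (1 4 6)(2 5)(3 7)
  after r': (1 4 2 6)(3 5)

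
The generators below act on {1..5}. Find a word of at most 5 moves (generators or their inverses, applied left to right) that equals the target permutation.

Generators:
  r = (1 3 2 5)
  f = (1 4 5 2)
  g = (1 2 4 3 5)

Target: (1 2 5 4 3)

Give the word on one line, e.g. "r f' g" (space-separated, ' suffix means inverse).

g' r' g g r

  after g': (1 5 3 4 2)
  after r': (1 2 5)(3 4)
  after g: (1 4 5 2)
  after g: (1 3 5 4)
  after r: (1 2 5 4 3)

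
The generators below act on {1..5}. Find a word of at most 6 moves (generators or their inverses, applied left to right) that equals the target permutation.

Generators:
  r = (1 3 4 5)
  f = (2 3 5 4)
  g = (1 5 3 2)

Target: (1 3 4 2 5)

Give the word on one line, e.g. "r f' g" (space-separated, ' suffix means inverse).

  after r': (1 5 4 3)
  after r': (1 4)(3 5)
  after f: (1 2 3 4)
  after g': (1 3 4 2 5)

r' r' f g'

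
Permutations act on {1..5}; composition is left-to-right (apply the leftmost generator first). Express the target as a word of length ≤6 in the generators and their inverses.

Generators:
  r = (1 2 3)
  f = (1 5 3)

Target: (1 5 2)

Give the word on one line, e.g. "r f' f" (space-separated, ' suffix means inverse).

r r f' r

  after r: (1 2 3)
  after r: (1 3 2)
  after f': (1 5)(2 3)
  after r: (1 5 2)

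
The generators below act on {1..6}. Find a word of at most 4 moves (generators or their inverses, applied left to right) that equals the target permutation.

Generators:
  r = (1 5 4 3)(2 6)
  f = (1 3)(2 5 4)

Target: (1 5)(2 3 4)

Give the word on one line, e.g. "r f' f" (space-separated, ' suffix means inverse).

f r' r'

  after f: (1 3)(2 5 4)
  after r': (1 4 6 2)
  after r': (1 5)(2 3 4)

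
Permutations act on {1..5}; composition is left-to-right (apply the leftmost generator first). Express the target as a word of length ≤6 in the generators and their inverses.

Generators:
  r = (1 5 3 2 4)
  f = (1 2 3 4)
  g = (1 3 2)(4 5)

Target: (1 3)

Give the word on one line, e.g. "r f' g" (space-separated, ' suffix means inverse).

f' f' r' r' g

  after f': (1 4 3 2)
  after f': (1 3)(2 4)
  after r': (1 5)(3 4)
  after r': (2 3)(4 5)
  after g: (1 3)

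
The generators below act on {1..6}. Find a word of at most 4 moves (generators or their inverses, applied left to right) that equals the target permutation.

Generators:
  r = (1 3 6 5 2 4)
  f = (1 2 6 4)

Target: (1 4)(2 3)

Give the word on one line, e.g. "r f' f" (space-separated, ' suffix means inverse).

r f r f

  after r: (1 3 6 5 2 4)
  after f: (1 3 4 2)(5 6)
  after r: (1 6 2 3)
  after f: (1 4)(2 3)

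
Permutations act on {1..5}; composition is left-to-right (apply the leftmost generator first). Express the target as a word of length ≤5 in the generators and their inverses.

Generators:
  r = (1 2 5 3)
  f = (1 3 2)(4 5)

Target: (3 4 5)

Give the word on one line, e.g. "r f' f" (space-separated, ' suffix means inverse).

  after r: (1 2 5 3)
  after r: (1 5)(2 3)
  after r: (1 3 5 2)
  after f': (3 4 5)

r r r f'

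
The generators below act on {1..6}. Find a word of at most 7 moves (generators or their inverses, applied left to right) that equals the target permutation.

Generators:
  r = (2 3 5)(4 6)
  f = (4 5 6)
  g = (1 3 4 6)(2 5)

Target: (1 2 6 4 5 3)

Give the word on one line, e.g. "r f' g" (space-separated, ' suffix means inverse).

  after r: (2 3 5)(4 6)
  after f': (2 3 4 5)
  after g': (1 6 4 2)
  after f': (1 5 4 2)
  after g': (1 2 6 4 5 3)

r f' g' f' g'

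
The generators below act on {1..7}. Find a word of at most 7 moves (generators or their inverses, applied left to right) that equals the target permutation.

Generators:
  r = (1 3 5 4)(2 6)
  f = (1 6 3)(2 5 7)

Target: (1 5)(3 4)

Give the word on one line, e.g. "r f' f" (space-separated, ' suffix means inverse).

r' r' f f f

  after r': (1 4 5 3)(2 6)
  after r': (1 5)(3 4)
  after f: (1 7 2 5 6 3 4)
  after f: (1 2 7 5 3 4 6)
  after f: (1 5)(3 4)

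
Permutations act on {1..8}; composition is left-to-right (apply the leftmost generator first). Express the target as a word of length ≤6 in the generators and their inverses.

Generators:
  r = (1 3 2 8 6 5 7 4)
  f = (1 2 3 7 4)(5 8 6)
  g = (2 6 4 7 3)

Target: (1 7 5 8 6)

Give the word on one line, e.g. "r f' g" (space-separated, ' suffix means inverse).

g' g' f' f'

  after g': (2 3 7 4 6)
  after g': (2 7 6 3 4)
  after f': (1 4)(2 3 7 8 5 6)
  after f': (1 7 5 8 6)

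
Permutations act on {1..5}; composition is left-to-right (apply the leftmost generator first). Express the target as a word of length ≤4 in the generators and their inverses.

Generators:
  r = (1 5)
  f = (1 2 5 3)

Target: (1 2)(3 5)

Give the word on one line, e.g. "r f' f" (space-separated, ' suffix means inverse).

r f'

  after r: (1 5)
  after f': (1 2)(3 5)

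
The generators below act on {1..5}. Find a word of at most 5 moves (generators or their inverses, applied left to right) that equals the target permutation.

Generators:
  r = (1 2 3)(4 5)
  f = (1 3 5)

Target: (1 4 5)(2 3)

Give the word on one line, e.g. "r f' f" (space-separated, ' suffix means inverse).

  after f: (1 3 5)
  after f: (1 5 3)
  after r: (1 4 5)(2 3)

f f r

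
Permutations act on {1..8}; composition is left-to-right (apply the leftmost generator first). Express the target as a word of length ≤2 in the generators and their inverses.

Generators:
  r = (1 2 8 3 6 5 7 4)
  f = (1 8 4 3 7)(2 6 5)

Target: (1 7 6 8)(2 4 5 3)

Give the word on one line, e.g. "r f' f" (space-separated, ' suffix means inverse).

r' r'

  after r': (1 4 7 5 6 3 8 2)
  after r': (1 7 6 8)(2 4 5 3)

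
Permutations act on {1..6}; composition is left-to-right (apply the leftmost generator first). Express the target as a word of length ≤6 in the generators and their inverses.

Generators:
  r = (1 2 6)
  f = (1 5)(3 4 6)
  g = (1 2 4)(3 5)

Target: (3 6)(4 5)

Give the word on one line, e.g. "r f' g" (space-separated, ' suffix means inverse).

g f r r

  after g: (1 2 4)(3 5)
  after f: (1 2 6 3)(4 5)
  after r: (1 6 3 2)(4 5)
  after r: (3 6)(4 5)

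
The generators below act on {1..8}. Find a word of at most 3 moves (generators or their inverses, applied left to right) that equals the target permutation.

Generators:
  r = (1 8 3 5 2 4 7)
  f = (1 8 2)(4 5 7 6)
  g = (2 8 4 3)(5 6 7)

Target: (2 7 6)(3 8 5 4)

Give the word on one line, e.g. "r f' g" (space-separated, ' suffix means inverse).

  after f: (1 8 2)(4 5 7 6)
  after r': (2 7 6)(3 8 5 4)

f r'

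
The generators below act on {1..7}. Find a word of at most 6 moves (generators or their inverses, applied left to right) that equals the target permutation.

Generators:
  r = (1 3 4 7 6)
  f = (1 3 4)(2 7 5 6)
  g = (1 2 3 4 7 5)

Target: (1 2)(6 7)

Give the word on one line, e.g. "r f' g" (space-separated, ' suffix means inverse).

f' r f f f

  after f': (1 4 3)(2 6 5 7)
  after r: (1 7 2)(5 6)
  after f: (1 5 2 3 4)
  after f: (1 6 2 4 3)(5 7)
  after f: (1 2)(6 7)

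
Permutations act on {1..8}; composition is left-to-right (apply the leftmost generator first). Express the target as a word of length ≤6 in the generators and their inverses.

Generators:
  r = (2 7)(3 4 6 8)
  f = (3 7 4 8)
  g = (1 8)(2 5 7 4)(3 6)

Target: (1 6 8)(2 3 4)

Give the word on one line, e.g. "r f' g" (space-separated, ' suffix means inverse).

  after r: (2 7)(3 4 6 8)
  after g: (1 8 6)(2 4 3)(5 7)
  after r: (1 3 7 5 2 6)
  after g: (1 6 8)(2 3 4)

r g r g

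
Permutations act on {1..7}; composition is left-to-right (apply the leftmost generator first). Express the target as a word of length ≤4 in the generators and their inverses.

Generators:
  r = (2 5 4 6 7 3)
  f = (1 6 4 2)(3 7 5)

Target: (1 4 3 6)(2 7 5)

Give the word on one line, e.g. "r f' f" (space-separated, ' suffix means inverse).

f' r r

  after f': (1 2 4 6)(3 5 7)
  after r: (1 5 3 4 7 2 6)
  after r: (1 4 3 6)(2 7 5)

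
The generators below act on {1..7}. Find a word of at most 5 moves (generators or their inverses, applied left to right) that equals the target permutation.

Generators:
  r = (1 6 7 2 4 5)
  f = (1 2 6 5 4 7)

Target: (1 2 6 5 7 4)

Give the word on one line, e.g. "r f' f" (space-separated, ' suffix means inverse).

  after f': (1 7 4 5 6 2)
  after f': (1 4 6)(2 7 5)
  after r': (1 2 6 5 7 4)

f' f' r'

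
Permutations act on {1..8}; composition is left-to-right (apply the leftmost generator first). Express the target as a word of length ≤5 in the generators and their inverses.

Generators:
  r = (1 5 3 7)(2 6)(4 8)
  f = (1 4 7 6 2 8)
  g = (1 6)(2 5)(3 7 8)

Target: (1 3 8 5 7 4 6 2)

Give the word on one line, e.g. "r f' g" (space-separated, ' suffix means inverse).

r' r' r' f' r

  after r': (1 7 3 5)(2 6)(4 8)
  after r': (1 3)(5 7)
  after r': (1 5 3 7)(2 6)(4 8)
  after f': (1 5 3 4 2 7 8)
  after r: (1 3 8 5 7 4 6 2)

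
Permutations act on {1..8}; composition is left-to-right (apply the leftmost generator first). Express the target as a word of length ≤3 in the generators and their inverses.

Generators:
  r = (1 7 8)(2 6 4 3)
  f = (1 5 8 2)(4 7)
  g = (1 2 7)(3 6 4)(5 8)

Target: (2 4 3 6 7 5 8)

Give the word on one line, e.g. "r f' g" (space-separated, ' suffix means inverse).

  after g': (1 7 2)(3 4 6)(5 8)
  after g': (1 2 7)(3 6 4)
  after f: (2 4 3 6 7 5 8)

g' g' f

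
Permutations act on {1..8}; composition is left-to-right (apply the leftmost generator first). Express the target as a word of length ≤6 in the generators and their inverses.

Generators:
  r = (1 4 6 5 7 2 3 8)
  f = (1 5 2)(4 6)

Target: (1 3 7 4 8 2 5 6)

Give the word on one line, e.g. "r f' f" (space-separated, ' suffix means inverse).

r' r' f f f

  after r': (1 8 3 2 7 5 6 4)
  after r': (1 3 7 6)(2 5 4 8)
  after f: (1 3 7 4 8)(5 6)
  after f: (1 3 7 6 2)(4 8 5)
  after f: (1 3 7 4 8 2 5 6)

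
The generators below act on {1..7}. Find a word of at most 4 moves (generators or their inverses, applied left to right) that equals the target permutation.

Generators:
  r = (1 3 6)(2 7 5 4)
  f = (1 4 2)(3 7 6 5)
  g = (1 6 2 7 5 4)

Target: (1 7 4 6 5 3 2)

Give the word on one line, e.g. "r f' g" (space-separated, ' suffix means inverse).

  after r': (1 6 3)(2 4 5 7)
  after f': (1 7 4 6 5 3 2)

r' f'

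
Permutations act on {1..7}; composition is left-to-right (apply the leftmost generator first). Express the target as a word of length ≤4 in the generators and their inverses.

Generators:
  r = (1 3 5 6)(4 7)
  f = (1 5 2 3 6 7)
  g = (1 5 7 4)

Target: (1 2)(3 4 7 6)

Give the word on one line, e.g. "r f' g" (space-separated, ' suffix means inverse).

f f r

  after f: (1 5 2 3 6 7)
  after f: (1 2 6)(3 7 5)
  after r: (1 2)(3 4 7 6)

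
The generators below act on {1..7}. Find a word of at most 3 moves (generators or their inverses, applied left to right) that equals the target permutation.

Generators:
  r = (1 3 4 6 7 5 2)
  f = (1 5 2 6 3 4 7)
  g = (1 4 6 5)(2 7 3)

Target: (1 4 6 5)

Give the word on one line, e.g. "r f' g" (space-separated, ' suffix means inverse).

  after g': (1 5 6 4)(2 3 7)
  after g': (1 6)(2 7 3)(4 5)
  after g': (1 4 6 5)

g' g' g'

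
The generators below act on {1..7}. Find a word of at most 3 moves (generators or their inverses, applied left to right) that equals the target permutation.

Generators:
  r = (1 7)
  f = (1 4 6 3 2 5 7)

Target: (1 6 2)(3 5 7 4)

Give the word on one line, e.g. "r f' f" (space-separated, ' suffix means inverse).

f f r'

  after f: (1 4 6 3 2 5 7)
  after f: (1 6 2 7 4 3 5)
  after r': (1 6 2)(3 5 7 4)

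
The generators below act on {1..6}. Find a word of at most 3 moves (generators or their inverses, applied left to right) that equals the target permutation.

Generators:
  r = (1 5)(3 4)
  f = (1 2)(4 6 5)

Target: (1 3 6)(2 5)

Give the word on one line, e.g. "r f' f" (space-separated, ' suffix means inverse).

r' f r

  after r': (1 5)(3 4)
  after f: (1 4 3 6 5 2)
  after r: (1 3 6)(2 5)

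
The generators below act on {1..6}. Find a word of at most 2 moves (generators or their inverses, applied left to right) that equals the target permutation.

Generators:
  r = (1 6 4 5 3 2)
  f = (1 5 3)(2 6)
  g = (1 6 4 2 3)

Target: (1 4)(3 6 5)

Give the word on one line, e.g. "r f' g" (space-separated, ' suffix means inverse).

  after g: (1 6 4 2 3)
  after r: (1 4)(3 6 5)

g r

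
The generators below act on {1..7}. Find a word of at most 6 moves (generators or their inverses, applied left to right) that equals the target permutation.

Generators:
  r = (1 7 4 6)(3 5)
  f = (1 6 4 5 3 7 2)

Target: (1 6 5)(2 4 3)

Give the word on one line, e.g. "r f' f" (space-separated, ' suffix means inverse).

r f f f

  after r: (1 7 4 6)(3 5)
  after f: (1 2)(5 7)
  after f: (2 6 4 5)(3 7)
  after f: (1 6 5)(2 4 3)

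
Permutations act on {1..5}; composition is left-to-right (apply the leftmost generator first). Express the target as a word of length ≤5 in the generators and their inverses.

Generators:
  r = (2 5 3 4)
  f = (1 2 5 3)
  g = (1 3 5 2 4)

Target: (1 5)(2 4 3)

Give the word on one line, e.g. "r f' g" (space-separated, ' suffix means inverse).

  after f': (1 3 5 2)
  after r: (1 4 2)
  after g': (1 2 4 5 3)
  after f: (1 5)(2 4 3)

f' r g' f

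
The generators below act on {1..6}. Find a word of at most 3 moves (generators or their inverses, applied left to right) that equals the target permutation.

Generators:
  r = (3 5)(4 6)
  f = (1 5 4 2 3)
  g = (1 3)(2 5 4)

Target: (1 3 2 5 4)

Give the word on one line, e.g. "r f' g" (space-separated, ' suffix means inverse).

g f g'

  after g: (1 3)(2 5 4)
  after f: (2 4 3 5)
  after g': (1 3 2 5 4)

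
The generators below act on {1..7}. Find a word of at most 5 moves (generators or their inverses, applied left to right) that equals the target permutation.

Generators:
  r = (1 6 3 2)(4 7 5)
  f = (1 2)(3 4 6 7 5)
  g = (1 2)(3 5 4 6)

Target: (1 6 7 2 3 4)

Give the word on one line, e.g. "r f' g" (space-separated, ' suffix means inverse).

  after f': (1 2)(3 5 7 6 4)
  after r': (1 3 7)(4 6 5)
  after g: (1 5 6 4 3 7 2)
  after r: (1 4 2 6 7)(3 5)
  after g: (1 6 7 2 3 4)

f' r' g r g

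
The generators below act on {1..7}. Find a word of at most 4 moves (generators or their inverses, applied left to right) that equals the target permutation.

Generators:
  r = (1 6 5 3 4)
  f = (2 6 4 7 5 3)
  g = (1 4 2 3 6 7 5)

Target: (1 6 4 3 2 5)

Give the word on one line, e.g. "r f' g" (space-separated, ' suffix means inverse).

  after g: (1 4 2 3 6 7 5)
  after f': (1 6 4 3 2 5)

g f'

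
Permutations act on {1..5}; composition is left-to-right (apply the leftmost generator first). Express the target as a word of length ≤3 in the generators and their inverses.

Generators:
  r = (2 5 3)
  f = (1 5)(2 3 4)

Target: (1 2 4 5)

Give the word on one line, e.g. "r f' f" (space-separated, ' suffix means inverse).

  after f': (1 5)(2 4 3)
  after r: (1 3 5)(2 4)
  after r: (1 2 4 5)

f' r r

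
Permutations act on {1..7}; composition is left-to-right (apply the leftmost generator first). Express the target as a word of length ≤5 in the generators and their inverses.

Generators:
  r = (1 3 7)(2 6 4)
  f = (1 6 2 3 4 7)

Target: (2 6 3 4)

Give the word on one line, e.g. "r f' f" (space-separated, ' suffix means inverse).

f r f f

  after f: (1 6 2 3 4 7)
  after r: (1 4)(2 7 3)
  after f: (1 7 4 6 2)
  after f: (2 6 3 4)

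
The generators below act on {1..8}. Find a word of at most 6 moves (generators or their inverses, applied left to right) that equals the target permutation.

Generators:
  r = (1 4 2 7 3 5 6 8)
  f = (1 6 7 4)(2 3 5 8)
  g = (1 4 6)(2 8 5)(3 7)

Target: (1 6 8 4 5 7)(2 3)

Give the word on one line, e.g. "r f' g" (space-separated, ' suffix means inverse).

r r g' r

  after r: (1 4 2 7 3 5 6 8)
  after r: (1 2 3 6)(4 7 5 8)
  after g': (1 5 2 7 8)(3 4)
  after r: (1 6 8 4 5 7)(2 3)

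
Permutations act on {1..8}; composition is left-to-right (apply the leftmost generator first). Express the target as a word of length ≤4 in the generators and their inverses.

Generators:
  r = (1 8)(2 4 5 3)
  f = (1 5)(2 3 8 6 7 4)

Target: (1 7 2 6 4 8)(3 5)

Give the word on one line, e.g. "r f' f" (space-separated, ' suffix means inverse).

  after r': (1 8)(2 3 5 4)
  after f: (1 6 7 4 3)(2 8 5)
  after f: (1 7 2 6 4 8)(3 5)

r' f f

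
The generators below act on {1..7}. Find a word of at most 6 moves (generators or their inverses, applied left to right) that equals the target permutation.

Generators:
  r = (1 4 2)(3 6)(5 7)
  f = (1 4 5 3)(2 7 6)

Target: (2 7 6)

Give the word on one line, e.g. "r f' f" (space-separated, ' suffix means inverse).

  after f: (1 4 5 3)(2 7 6)
  after f: (1 5)(2 6 7)(3 4)
  after f: (1 3 5 4)
  after f: (2 7 6)

f f f f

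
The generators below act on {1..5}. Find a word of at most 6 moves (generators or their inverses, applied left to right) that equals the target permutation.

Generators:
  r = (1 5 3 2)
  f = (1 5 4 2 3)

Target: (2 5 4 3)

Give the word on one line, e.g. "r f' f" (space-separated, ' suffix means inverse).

  after f: (1 5 4 2 3)
  after f: (1 4 3 5 2)
  after r': (1 4 5 3)
  after f': (1 5 2 4)
  after f': (2 5 4 3)

f f r' f' f'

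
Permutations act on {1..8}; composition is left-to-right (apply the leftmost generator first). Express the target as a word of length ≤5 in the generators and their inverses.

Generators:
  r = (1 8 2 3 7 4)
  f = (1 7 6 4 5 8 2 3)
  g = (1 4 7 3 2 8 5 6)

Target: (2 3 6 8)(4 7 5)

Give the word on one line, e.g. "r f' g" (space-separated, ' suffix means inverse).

  after r: (1 8 2 3 7 4)
  after g: (1 5 6)
  after r: (1 5 6 8 2 3 7 4)
  after f': (1 4 3)(5 7 6)
  after g': (2 3 6 8)(4 7 5)

r g r f' g'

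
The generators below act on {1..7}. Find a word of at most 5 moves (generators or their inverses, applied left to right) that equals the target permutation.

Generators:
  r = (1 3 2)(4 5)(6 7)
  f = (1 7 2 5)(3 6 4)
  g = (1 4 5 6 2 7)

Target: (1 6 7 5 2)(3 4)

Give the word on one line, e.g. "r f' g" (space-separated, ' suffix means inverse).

f g' g'

  after f: (1 7 2 5)(3 6 4)
  after g': (1 2 4 3 5 7 6)
  after g': (1 6 7 5 2)(3 4)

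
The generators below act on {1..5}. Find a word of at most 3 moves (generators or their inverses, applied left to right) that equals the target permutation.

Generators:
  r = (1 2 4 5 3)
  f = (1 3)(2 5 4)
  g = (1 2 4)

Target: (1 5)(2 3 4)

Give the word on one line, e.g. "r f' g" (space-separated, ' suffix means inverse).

r g f'

  after r: (1 2 4 5 3)
  after g: (1 4 5 3 2)
  after f': (1 5)(2 3 4)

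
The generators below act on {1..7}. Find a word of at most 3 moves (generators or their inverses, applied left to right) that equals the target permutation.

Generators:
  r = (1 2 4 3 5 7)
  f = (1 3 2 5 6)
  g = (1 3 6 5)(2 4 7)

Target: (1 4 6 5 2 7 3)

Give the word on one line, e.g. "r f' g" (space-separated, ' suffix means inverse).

  after r: (1 2 4 3 5 7)
  after g: (1 4 6 5 2 7 3)

r g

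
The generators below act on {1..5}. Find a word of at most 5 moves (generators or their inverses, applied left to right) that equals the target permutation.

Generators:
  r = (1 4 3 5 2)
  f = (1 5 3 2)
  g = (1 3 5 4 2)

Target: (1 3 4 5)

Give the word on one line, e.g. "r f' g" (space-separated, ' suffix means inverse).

  after f': (1 2 3 5)
  after f': (1 3)(2 5)
  after f': (1 5 3 2)
  after g': (1 3 4 5)

f' f' f' g'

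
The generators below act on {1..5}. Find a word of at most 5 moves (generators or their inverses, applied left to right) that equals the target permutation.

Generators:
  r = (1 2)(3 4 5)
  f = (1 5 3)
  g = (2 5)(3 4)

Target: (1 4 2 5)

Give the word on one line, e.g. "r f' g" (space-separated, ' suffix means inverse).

g' f r'

  after g': (2 5)(3 4)
  after f: (1 5 2 3 4)
  after r': (1 4 2 5)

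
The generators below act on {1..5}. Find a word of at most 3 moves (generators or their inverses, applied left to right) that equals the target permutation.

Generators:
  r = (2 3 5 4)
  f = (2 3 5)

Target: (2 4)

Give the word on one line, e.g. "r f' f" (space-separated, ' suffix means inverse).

r' f' f'

  after r': (2 4 5 3)
  after f': (2 4 3 5)
  after f': (2 4)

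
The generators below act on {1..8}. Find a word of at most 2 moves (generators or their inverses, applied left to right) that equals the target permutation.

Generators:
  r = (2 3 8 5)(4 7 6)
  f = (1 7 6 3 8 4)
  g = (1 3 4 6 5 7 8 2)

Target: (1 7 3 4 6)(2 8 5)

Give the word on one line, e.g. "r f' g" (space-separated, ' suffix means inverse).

r f

  after r: (2 3 8 5)(4 7 6)
  after f: (1 7 3 4 6)(2 8 5)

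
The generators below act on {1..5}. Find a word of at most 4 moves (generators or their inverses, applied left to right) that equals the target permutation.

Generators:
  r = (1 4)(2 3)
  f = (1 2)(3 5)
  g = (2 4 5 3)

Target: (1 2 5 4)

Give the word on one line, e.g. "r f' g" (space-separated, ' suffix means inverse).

f' r' g

  after f': (1 2)(3 5)
  after r': (1 3 5 2 4)
  after g: (1 2 5 4)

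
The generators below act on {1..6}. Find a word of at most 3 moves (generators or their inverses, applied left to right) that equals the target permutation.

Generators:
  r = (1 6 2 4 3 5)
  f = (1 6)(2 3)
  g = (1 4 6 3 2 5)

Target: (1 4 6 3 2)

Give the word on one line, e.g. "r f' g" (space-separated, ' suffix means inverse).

r g'

  after r: (1 6 2 4 3 5)
  after g': (1 4 6 3 2)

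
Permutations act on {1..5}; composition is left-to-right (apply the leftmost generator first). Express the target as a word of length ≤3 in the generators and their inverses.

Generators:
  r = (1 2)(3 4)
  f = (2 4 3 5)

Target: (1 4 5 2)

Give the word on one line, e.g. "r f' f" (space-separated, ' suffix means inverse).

r f

  after r: (1 2)(3 4)
  after f: (1 4 5 2)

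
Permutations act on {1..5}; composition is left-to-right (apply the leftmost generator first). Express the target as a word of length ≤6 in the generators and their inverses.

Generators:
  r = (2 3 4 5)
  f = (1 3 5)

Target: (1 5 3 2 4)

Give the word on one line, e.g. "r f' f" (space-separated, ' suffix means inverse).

f' r f' f' r'

  after f': (1 5 3)
  after r: (1 2 3)(4 5)
  after f': (1 2)(3 5 4)
  after f': (1 2 5 4)
  after r': (1 5 3 2 4)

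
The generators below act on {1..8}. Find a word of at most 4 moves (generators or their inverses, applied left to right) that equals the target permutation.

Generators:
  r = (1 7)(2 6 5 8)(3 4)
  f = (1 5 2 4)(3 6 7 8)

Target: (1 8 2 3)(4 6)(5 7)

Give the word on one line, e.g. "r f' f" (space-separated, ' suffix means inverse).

r' f

  after r': (1 7)(2 8 5 6)(3 4)
  after f: (1 8 2 3)(4 6)(5 7)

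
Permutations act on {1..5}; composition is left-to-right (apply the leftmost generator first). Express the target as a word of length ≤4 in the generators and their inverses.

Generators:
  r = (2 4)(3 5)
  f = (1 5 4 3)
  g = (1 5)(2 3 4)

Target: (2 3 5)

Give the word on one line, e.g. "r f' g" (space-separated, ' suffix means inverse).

  after f: (1 5 4 3)
  after g: (2 3 5)
  after r: (2 5 4)
  after r: (2 3 5)

f g r r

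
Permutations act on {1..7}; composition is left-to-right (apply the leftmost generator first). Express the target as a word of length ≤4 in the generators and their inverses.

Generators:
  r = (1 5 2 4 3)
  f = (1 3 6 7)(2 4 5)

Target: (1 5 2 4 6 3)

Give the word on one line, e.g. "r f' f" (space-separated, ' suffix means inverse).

f r' f' f'

  after f: (1 3 6 7)(2 4 5)
  after r': (1 4)(3 6 7)
  after f': (1 2 5 4 7)
  after f': (1 5 2 4 6 3)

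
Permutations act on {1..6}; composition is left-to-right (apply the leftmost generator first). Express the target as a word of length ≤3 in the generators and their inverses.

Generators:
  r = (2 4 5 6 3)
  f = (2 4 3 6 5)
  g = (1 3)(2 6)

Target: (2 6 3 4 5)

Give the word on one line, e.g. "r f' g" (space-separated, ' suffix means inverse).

  after f: (2 4 3 6 5)
  after f: (2 3 5 4 6)
  after r': (2 6 3 4 5)

f f r'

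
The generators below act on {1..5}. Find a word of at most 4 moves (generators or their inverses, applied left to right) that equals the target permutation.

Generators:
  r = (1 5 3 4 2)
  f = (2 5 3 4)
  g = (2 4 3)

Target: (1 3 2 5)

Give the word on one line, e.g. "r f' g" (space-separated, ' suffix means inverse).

  after r': (1 2 4 3 5)
  after g: (1 4 2 3 5)
  after f': (1 3 2 5)

r' g f'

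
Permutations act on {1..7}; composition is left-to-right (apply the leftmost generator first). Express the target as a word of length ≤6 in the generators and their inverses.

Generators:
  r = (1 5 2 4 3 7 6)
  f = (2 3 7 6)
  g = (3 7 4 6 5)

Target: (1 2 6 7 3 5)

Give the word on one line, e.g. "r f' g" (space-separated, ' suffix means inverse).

  after f: (2 3 7 6)
  after f: (2 7)(3 6)
  after r: (1 5 2 6 7 4 3)
  after f': (1 5 6 3)(2 7 4)
  after r: (1 2 6 7 3 5)

f f r f' r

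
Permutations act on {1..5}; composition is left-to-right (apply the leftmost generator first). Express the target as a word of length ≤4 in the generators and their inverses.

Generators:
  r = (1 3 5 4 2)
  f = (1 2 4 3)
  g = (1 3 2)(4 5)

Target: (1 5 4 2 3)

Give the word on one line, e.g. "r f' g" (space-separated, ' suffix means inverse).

  after g': (1 2 3)(4 5)
  after g': (1 3 2)
  after r: (1 5 4 2 3)

g' g' r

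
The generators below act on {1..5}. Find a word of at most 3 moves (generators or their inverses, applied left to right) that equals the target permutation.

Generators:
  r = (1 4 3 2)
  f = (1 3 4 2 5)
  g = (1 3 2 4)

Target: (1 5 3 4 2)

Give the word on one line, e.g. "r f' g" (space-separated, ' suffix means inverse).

r' f g

  after r': (1 2 3 4)
  after f: (1 5)(2 4 3)
  after g: (1 5 3 4 2)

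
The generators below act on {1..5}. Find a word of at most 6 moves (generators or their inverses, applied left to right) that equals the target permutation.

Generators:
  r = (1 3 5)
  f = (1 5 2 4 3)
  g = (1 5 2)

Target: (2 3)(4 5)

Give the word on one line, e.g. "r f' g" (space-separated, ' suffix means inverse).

g f g' r

  after g: (1 5 2)
  after f: (1 2 5 4 3)
  after g': (1 5 4 3 2)
  after r: (2 3)(4 5)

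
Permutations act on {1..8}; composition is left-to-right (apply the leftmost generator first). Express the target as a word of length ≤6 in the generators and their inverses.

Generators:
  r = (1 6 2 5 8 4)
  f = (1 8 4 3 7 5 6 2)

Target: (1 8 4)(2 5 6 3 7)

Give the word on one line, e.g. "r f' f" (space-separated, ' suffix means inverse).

r' r' f r'

  after r': (1 4 8 5 2 6)
  after r': (1 8 2)(4 5 6)
  after f: (1 4 6 3 7 5 2 8)
  after r': (1 8 4)(2 5 6 3 7)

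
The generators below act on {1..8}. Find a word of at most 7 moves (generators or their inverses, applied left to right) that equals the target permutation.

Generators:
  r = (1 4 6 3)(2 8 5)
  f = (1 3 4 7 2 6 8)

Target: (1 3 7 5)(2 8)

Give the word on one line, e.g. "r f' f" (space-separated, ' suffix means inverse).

r f r' f' f'

  after r: (1 4 6 3)(2 8 5)
  after f: (1 7 2)(4 8 5 6)
  after r': (1 7 5 4 2 3 6)
  after f': (1 4 7 5 3 2)(6 8)
  after f': (1 3 7 5)(2 8)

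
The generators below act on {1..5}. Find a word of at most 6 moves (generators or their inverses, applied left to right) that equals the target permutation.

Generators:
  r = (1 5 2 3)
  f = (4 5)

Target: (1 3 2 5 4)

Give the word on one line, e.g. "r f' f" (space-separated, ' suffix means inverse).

f r r r

  after f: (4 5)
  after r: (1 5 4 2 3)
  after r: (1 2)(3 5 4)
  after r: (1 3 2 5 4)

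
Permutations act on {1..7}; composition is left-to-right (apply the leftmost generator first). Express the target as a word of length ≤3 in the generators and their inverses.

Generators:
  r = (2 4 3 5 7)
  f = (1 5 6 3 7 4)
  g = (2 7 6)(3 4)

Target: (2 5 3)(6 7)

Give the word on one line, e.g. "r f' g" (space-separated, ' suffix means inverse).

g r'

  after g: (2 7 6)(3 4)
  after r': (2 5 3)(6 7)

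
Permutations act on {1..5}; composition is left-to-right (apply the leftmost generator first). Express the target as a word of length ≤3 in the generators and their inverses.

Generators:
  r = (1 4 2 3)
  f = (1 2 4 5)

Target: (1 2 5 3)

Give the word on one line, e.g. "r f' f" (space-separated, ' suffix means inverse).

f' f' r

  after f': (1 5 4 2)
  after f': (1 4)(2 5)
  after r: (1 2 5 3)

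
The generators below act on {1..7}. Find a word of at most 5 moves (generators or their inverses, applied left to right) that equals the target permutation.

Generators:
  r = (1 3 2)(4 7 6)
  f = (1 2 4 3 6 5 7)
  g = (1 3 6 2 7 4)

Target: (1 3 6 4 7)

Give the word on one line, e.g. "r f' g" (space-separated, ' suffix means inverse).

  after g': (1 4 7 2 6 3)
  after r': (1 6)(2 7 3)
  after g': (1 3 6 4 7)

g' r' g'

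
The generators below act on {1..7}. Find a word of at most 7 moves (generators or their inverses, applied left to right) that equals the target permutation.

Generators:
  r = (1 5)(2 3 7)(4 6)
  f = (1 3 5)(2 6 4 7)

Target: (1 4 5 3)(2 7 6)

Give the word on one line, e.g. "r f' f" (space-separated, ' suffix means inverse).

  after f: (1 3 5)(2 6 4 7)
  after r: (1 7 3)(2 4)
  after r: (1 2 6 4 3 5)
  after f': (1 7 4)
  after f': (1 4 5 3)(2 7 6)

f r r f' f'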